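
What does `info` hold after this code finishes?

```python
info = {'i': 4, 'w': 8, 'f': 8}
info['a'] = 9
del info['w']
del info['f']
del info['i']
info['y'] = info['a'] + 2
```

{'a': 9, 'y': 11}

info['a'] = 9 → {'i': 4, 'w': 8, 'f': 8, 'a': 9}
del 'w' → {'i': 4, 'f': 8, 'a': 9}
del 'f' → {'i': 4, 'a': 9}
del 'i' → {'a': 9}
info['y'] = info['a']+2 = 11 → {'a': 9, 'y': 11}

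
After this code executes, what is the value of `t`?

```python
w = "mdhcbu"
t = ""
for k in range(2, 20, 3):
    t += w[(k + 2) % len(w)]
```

k=2: add w[4]='b' → 'b'
k=5: add w[1]='d' → 'bd'
k=8: add w[4]='b' → 'bdb'
k=11: add w[1]='d' → 'bdbd'
k=14: add w[4]='b' → 'bdbdb'
k=17: add w[1]='d' → 'bdbdbd'

'bdbdbd'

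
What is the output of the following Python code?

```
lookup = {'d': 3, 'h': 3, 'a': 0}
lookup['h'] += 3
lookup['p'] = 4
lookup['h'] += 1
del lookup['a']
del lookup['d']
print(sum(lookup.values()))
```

lookup['h'] = 3+3 = 6 → {'d': 3, 'h': 6, 'a': 0}
lookup['p'] = 4 → {'d': 3, 'h': 6, 'a': 0, 'p': 4}
lookup['h'] = 6+1 = 7 → {'d': 3, 'h': 7, 'a': 0, 'p': 4}
del 'a' → {'d': 3, 'h': 7, 'p': 4}
del 'd' → {'h': 7, 'p': 4}
sum of values = 11

11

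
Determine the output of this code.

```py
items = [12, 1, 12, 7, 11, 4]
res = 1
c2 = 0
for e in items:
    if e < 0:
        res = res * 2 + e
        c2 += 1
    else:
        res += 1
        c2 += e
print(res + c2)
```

54

e=12: not <0, res = 1+1 = 2; c2=12
e=1: not <0, res = 2+1 = 3; c2=13
e=12: not <0, res = 3+1 = 4; c2=25
e=7: not <0, res = 4+1 = 5; c2=32
e=11: not <0, res = 5+1 = 6; c2=43
e=4: not <0, res = 6+1 = 7; c2=47
res+c2 = 7+47 = 54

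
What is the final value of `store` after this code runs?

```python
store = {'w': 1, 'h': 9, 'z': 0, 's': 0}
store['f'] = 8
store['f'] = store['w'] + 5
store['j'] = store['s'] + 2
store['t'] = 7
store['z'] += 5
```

store['f'] = 8 → {'w': 1, 'h': 9, 'z': 0, 's': 0, 'f': 8}
store['f'] = store['w']+5 = 6 → {'w': 1, 'h': 9, 'z': 0, 's': 0, 'f': 6}
store['j'] = store['s']+2 = 2 → {'w': 1, 'h': 9, 'z': 0, 's': 0, 'f': 6, 'j': 2}
store['t'] = 7 → {'w': 1, 'h': 9, 'z': 0, 's': 0, 'f': 6, 'j': 2, 't': 7}
store['z'] = 0+5 = 5 → {'w': 1, 'h': 9, 'z': 5, 's': 0, 'f': 6, 'j': 2, 't': 7}

{'w': 1, 'h': 9, 'z': 5, 's': 0, 'f': 6, 'j': 2, 't': 7}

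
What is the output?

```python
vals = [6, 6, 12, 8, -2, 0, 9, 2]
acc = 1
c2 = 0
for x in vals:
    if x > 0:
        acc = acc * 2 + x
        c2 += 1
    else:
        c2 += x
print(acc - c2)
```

496

x=6: >0, acc = 1*2+6 = 8; c2=1
x=6: >0, acc = 8*2+6 = 22; c2=2
x=12: >0, acc = 22*2+12 = 56; c2=3
x=8: >0, acc = 56*2+8 = 120; c2=4
x=-2: not >0; c2=2
x=0: not >0; c2=2
x=9: >0, acc = 120*2+9 = 249; c2=3
x=2: >0, acc = 249*2+2 = 500; c2=4
acc-c2 = 500-4 = 496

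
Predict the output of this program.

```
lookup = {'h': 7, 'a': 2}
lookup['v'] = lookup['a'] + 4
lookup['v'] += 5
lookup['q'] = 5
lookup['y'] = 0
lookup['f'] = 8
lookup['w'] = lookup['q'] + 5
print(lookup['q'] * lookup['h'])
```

lookup['v'] = lookup['a']+4 = 6 → {'h': 7, 'a': 2, 'v': 6}
lookup['v'] = 6+5 = 11 → {'h': 7, 'a': 2, 'v': 11}
lookup['q'] = 5 → {'h': 7, 'a': 2, 'v': 11, 'q': 5}
lookup['y'] = 0 → {'h': 7, 'a': 2, 'v': 11, 'q': 5, 'y': 0}
lookup['f'] = 8 → {'h': 7, 'a': 2, 'v': 11, 'q': 5, 'y': 0, 'f': 8}
lookup['w'] = lookup['q']+5 = 10 → {'h': 7, 'a': 2, 'v': 11, 'q': 5, 'y': 0, 'f': 8, 'w': 10}
lookup['q']*lookup['h'] = 5*7 = 35

35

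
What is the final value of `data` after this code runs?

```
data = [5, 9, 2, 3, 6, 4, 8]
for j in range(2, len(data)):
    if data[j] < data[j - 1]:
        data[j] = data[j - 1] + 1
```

[5, 9, 10, 11, 12, 13, 14]

j=2: 2<9, data[2] = 9+1 = 10 → [5, 9, 10, 3, 6, 4, 8]
j=3: 3<10, data[3] = 10+1 = 11 → [5, 9, 10, 11, 6, 4, 8]
j=4: 6<11, data[4] = 11+1 = 12 → [5, 9, 10, 11, 12, 4, 8]
j=5: 4<12, data[5] = 12+1 = 13 → [5, 9, 10, 11, 12, 13, 8]
j=6: 8<13, data[6] = 13+1 = 14 → [5, 9, 10, 11, 12, 13, 14]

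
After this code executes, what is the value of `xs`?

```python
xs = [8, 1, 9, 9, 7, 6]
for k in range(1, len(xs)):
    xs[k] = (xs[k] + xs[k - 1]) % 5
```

[8, 4, 3, 2, 4, 0]

k=1: xs[1] = (1+8)%5 = 4 → [8, 4, 9, 9, 7, 6]
k=2: xs[2] = (9+4)%5 = 3 → [8, 4, 3, 9, 7, 6]
k=3: xs[3] = (9+3)%5 = 2 → [8, 4, 3, 2, 7, 6]
k=4: xs[4] = (7+2)%5 = 4 → [8, 4, 3, 2, 4, 6]
k=5: xs[5] = (6+4)%5 = 0 → [8, 4, 3, 2, 4, 0]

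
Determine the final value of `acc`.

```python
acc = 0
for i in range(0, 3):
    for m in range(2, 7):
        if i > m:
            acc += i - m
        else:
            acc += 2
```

30

i=0,m=2: not 0>2, acc = 0+2 = 2
i=0,m=3: not 0>3, acc = 2+2 = 4
i=0,m=4: not 0>4, acc = 4+2 = 6
i=0,m=5: not 0>5, acc = 6+2 = 8
i=0,m=6: not 0>6, acc = 8+2 = 10
i=1,m=2: not 1>2, acc = 10+2 = 12
i=1,m=3: not 1>3, acc = 12+2 = 14
i=1,m=4: not 1>4, acc = 14+2 = 16
i=1,m=5: not 1>5, acc = 16+2 = 18
i=1,m=6: not 1>6, acc = 18+2 = 20
i=2,m=2: not 2>2, acc = 20+2 = 22
i=2,m=3: not 2>3, acc = 22+2 = 24
i=2,m=4: not 2>4, acc = 24+2 = 26
i=2,m=5: not 2>5, acc = 26+2 = 28
i=2,m=6: not 2>6, acc = 28+2 = 30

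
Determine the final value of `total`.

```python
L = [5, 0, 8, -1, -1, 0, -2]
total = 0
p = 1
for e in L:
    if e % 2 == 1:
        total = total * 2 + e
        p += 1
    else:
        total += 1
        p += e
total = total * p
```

e=5: odd, total = 0*2+5 = 5; p=2
e=0: not odd, total = 5+1 = 6; p=2
e=8: not odd, total = 6+1 = 7; p=10
e=-1: odd, total = 7*2+(-1) = 13; p=11
e=-1: odd, total = 13*2+(-1) = 25; p=12
e=0: not odd, total = 25+1 = 26; p=12
e=-2: not odd, total = 26+1 = 27; p=10
total*p = 27*10 = 270

270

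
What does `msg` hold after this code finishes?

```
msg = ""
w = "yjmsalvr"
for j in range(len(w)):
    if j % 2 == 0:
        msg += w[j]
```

j=0: add 'y' → 'y'
j=1: skip
j=2: add 'm' → 'ym'
j=3: skip
j=4: add 'a' → 'yma'
j=5: skip
j=6: add 'v' → 'ymav'
j=7: skip

'ymav'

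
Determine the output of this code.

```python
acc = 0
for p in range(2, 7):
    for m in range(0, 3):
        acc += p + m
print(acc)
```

p=2,m=0: acc = 0+2 = 2
p=2,m=1: acc = 2+3 = 5
p=2,m=2: acc = 5+4 = 9
p=3,m=0: acc = 9+3 = 12
p=3,m=1: acc = 12+4 = 16
p=3,m=2: acc = 16+5 = 21
p=4,m=0: acc = 21+4 = 25
p=4,m=1: acc = 25+5 = 30
p=4,m=2: acc = 30+6 = 36
p=5,m=0: acc = 36+5 = 41
p=5,m=1: acc = 41+6 = 47
p=5,m=2: acc = 47+7 = 54
p=6,m=0: acc = 54+6 = 60
p=6,m=1: acc = 60+7 = 67
p=6,m=2: acc = 67+8 = 75

75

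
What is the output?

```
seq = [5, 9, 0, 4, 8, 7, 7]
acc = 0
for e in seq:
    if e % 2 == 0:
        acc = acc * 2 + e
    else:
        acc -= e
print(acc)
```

e=5: not even, acc = 0-5 = -5
e=9: not even, acc = (-5)-9 = -14
e=0: even, acc = (-14)*2+0 = -28
e=4: even, acc = (-28)*2+4 = -52
e=8: even, acc = (-52)*2+8 = -96
e=7: not even, acc = (-96)-7 = -103
e=7: not even, acc = (-103)-7 = -110

-110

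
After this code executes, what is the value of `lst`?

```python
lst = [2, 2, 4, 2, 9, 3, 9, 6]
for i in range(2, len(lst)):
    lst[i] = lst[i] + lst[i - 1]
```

[2, 2, 6, 8, 17, 20, 29, 35]

i=2: lst[2] = 4+2 = 6 → [2, 2, 6, 2, 9, 3, 9, 6]
i=3: lst[3] = 2+6 = 8 → [2, 2, 6, 8, 9, 3, 9, 6]
i=4: lst[4] = 9+8 = 17 → [2, 2, 6, 8, 17, 3, 9, 6]
i=5: lst[5] = 3+17 = 20 → [2, 2, 6, 8, 17, 20, 9, 6]
i=6: lst[6] = 9+20 = 29 → [2, 2, 6, 8, 17, 20, 29, 6]
i=7: lst[7] = 6+29 = 35 → [2, 2, 6, 8, 17, 20, 29, 35]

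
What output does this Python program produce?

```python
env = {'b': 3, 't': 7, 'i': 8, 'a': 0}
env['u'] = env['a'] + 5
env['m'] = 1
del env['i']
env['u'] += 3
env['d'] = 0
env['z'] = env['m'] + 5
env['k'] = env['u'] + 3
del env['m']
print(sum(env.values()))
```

35

env['u'] = env['a']+5 = 5 → {'b': 3, 't': 7, 'i': 8, 'a': 0, 'u': 5}
env['m'] = 1 → {'b': 3, 't': 7, 'i': 8, 'a': 0, 'u': 5, 'm': 1}
del 'i' → {'b': 3, 't': 7, 'a': 0, 'u': 5, 'm': 1}
env['u'] = 5+3 = 8 → {'b': 3, 't': 7, 'a': 0, 'u': 8, 'm': 1}
env['d'] = 0 → {'b': 3, 't': 7, 'a': 0, 'u': 8, 'm': 1, 'd': 0}
env['z'] = env['m']+5 = 6 → {'b': 3, 't': 7, 'a': 0, 'u': 8, 'm': 1, 'd': 0, 'z': 6}
env['k'] = env['u']+3 = 11 → {'b': 3, 't': 7, 'a': 0, 'u': 8, 'm': 1, 'd': 0, 'z': 6, 'k': 11}
del 'm' → {'b': 3, 't': 7, 'a': 0, 'u': 8, 'd': 0, 'z': 6, 'k': 11}
sum of values = 35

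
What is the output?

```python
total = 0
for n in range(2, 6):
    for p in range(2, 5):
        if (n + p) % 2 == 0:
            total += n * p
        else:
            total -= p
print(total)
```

n=2,p=2: even sum, total = 0+4 = 4
n=2,p=3: odd sum, total = 4-3 = 1
n=2,p=4: even sum, total = 1+8 = 9
n=3,p=2: odd sum, total = 9-2 = 7
n=3,p=3: even sum, total = 7+9 = 16
n=3,p=4: odd sum, total = 16-4 = 12
n=4,p=2: even sum, total = 12+8 = 20
n=4,p=3: odd sum, total = 20-3 = 17
n=4,p=4: even sum, total = 17+16 = 33
n=5,p=2: odd sum, total = 33-2 = 31
n=5,p=3: even sum, total = 31+15 = 46
n=5,p=4: odd sum, total = 46-4 = 42

42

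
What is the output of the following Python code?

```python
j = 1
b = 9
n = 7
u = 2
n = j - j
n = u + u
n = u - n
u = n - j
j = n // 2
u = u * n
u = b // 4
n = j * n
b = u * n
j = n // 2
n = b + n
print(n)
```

n = 1-1 = 0
n = 2+2 = 4
n = 2-4 = -2
u = (-2)-1 = -3
j = (-2)//2 = -1
u = (-3)*(-2) = 6
u = 9//4 = 2
n = (-1)*(-2) = 2
b = 2*2 = 4
j = 2//2 = 1
n = 4+2 = 6

6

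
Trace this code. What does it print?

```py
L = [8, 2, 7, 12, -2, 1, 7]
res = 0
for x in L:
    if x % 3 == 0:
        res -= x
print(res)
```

x=8: not %3==0
x=2: not %3==0
x=7: not %3==0
x=12: %3==0, res = 0-12 = -12
x=-2: not %3==0
x=1: not %3==0
x=7: not %3==0

-12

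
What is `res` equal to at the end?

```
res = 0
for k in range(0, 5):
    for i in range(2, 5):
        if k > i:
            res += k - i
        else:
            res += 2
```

28

k=0,i=2: not 0>2, res = 0+2 = 2
k=0,i=3: not 0>3, res = 2+2 = 4
k=0,i=4: not 0>4, res = 4+2 = 6
k=1,i=2: not 1>2, res = 6+2 = 8
k=1,i=3: not 1>3, res = 8+2 = 10
k=1,i=4: not 1>4, res = 10+2 = 12
k=2,i=2: not 2>2, res = 12+2 = 14
k=2,i=3: not 2>3, res = 14+2 = 16
k=2,i=4: not 2>4, res = 16+2 = 18
k=3,i=2: 3>2, res = 18+1 = 19
k=3,i=3: not 3>3, res = 19+2 = 21
k=3,i=4: not 3>4, res = 21+2 = 23
k=4,i=2: 4>2, res = 23+2 = 25
k=4,i=3: 4>3, res = 25+1 = 26
k=4,i=4: not 4>4, res = 26+2 = 28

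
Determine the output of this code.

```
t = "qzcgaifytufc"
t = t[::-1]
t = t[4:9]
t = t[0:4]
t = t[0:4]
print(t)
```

reverse → 'cfutyfiagczq'
slice [4:9] → 'yfiag'
slice [0:4] → 'yfia'
slice [0:4] → 'yfia'

yfia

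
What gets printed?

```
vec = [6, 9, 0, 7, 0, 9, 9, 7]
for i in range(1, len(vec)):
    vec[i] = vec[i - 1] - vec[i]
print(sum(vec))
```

-102

i=1: vec[1] = 6-9 = -3 → [6, -3, 0, 7, 0, 9, 9, 7]
i=2: vec[2] = (-3)-0 = -3 → [6, -3, -3, 7, 0, 9, 9, 7]
i=3: vec[3] = (-3)-7 = -10 → [6, -3, -3, -10, 0, 9, 9, 7]
i=4: vec[4] = (-10)-0 = -10 → [6, -3, -3, -10, -10, 9, 9, 7]
i=5: vec[5] = (-10)-9 = -19 → [6, -3, -3, -10, -10, -19, 9, 7]
i=6: vec[6] = (-19)-9 = -28 → [6, -3, -3, -10, -10, -19, -28, 7]
i=7: vec[7] = (-28)-7 = -35 → [6, -3, -3, -10, -10, -19, -28, -35]
sum = -102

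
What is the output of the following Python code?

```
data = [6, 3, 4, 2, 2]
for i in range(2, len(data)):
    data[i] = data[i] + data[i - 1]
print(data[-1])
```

i=2: data[2] = 4+3 = 7 → [6, 3, 7, 2, 2]
i=3: data[3] = 2+7 = 9 → [6, 3, 7, 9, 2]
i=4: data[4] = 2+9 = 11 → [6, 3, 7, 9, 11]

11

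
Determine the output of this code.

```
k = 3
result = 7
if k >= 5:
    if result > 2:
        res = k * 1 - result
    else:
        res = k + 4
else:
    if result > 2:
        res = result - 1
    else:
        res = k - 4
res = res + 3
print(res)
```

9

k=3, result=7
k >= 5 is False; result > 2 is True
→ res = result - 1 = 6
res = 6+3 = 9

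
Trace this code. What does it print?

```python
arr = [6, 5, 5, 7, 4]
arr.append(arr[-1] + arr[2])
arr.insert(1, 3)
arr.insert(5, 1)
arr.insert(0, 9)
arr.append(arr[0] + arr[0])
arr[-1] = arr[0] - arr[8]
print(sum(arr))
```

append arr[-1]+arr[2] = 4+5 = 9 → [6, 5, 5, 7, 4, 9]
insert 3 at 1 → [6, 3, 5, 5, 7, 4, 9]
insert 1 at 5 → [6, 3, 5, 5, 7, 1, 4, 9]
insert 9 at 0 → [9, 6, 3, 5, 5, 7, 1, 4, 9]
append arr[0]+arr[0] = 9+9 = 18 → [9, 6, 3, 5, 5, 7, 1, 4, 9, 18]
arr[-1] = arr[0]-arr[8] = 9-9 = 0 → [9, 6, 3, 5, 5, 7, 1, 4, 9, 0]
sum = 49

49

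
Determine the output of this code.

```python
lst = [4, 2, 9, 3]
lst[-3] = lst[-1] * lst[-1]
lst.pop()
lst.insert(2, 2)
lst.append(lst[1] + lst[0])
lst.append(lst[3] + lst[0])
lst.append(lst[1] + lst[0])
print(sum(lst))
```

63

lst[-3] = lst[-1]*lst[-1] = 3*3 = 9 → [4, 9, 9, 3]
pop() removes 3 → [4, 9, 9]
insert 2 at 2 → [4, 9, 2, 9]
append lst[1]+lst[0] = 9+4 = 13 → [4, 9, 2, 9, 13]
append lst[3]+lst[0] = 9+4 = 13 → [4, 9, 2, 9, 13, 13]
append lst[1]+lst[0] = 9+4 = 13 → [4, 9, 2, 9, 13, 13, 13]
sum = 63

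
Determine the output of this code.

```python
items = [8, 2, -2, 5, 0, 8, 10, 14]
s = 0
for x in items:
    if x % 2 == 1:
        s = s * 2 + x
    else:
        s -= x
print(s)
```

x=8: not odd, s = 0-8 = -8
x=2: not odd, s = (-8)-2 = -10
x=-2: not odd, s = (-10)-(-2) = -8
x=5: odd, s = (-8)*2+5 = -11
x=0: not odd, s = (-11)-0 = -11
x=8: not odd, s = (-11)-8 = -19
x=10: not odd, s = (-19)-10 = -29
x=14: not odd, s = (-29)-14 = -43

-43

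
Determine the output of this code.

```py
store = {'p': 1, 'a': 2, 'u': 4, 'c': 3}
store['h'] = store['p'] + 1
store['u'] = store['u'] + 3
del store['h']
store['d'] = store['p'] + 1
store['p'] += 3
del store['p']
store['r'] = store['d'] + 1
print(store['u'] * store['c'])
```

store['h'] = store['p']+1 = 2 → {'p': 1, 'a': 2, 'u': 4, 'c': 3, 'h': 2}
store['u'] = store['u']+3 = 7 → {'p': 1, 'a': 2, 'u': 7, 'c': 3, 'h': 2}
del 'h' → {'p': 1, 'a': 2, 'u': 7, 'c': 3}
store['d'] = store['p']+1 = 2 → {'p': 1, 'a': 2, 'u': 7, 'c': 3, 'd': 2}
store['p'] = 1+3 = 4 → {'p': 4, 'a': 2, 'u': 7, 'c': 3, 'd': 2}
del 'p' → {'a': 2, 'u': 7, 'c': 3, 'd': 2}
store['r'] = store['d']+1 = 3 → {'a': 2, 'u': 7, 'c': 3, 'd': 2, 'r': 3}
store['u']*store['c'] = 7*3 = 21

21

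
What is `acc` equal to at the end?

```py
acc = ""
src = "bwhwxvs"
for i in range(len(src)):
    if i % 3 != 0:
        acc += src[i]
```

'whxv'

i=0: skip
i=1: add 'w' → 'w'
i=2: add 'h' → 'wh'
i=3: skip
i=4: add 'x' → 'whx'
i=5: add 'v' → 'whxv'
i=6: skip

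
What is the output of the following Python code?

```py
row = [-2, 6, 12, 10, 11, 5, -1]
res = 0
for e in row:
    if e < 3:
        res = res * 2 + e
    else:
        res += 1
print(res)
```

e=-2: <3, res = 0*2+(-2) = -2
e=6: not <3, res = (-2)+1 = -1
e=12: not <3, res = (-1)+1 = 0
e=10: not <3, res = 0+1 = 1
e=11: not <3, res = 1+1 = 2
e=5: not <3, res = 2+1 = 3
e=-1: <3, res = 3*2+(-1) = 5

5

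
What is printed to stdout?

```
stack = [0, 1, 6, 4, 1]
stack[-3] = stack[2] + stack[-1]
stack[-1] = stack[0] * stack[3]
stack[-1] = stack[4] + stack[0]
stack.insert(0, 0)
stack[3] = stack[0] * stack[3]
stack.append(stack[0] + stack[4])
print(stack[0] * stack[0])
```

0

stack[-3] = stack[2]+stack[-1] = 6+1 = 7 → [0, 1, 7, 4, 1]
stack[-1] = stack[0]*stack[3] = 0*4 = 0 → [0, 1, 7, 4, 0]
stack[-1] = stack[4]+stack[0] = 0+0 = 0 → [0, 1, 7, 4, 0]
insert 0 at 0 → [0, 0, 1, 7, 4, 0]
stack[3] = stack[0]*stack[3] = 0*7 = 0 → [0, 0, 1, 0, 4, 0]
append stack[0]+stack[4] = 0+4 = 4 → [0, 0, 1, 0, 4, 0, 4]
stack[0]*stack[0] = 0*0 = 0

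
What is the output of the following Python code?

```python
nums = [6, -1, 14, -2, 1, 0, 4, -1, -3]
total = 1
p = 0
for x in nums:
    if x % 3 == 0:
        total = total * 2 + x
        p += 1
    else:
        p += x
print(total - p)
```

11

x=6: %3==0, total = 1*2+6 = 8; p=1
x=-1: not %3==0; p=0
x=14: not %3==0; p=14
x=-2: not %3==0; p=12
x=1: not %3==0; p=13
x=0: %3==0, total = 8*2+0 = 16; p=14
x=4: not %3==0; p=18
x=-1: not %3==0; p=17
x=-3: %3==0, total = 16*2+(-3) = 29; p=18
total-p = 29-18 = 11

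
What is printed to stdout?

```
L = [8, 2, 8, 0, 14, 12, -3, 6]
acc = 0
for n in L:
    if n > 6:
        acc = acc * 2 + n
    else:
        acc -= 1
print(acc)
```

n=8: >6, acc = 0*2+8 = 8
n=2: not >6, acc = 8-1 = 7
n=8: >6, acc = 7*2+8 = 22
n=0: not >6, acc = 22-1 = 21
n=14: >6, acc = 21*2+14 = 56
n=12: >6, acc = 56*2+12 = 124
n=-3: not >6, acc = 124-1 = 123
n=6: not >6, acc = 123-1 = 122

122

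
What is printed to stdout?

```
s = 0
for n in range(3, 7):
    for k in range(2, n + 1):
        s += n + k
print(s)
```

n=3,k=2: s = 0+5 = 5
n=3,k=3: s = 5+6 = 11
n=4,k=2: s = 11+6 = 17
n=4,k=3: s = 17+7 = 24
n=4,k=4: s = 24+8 = 32
n=5,k=2: s = 32+7 = 39
n=5,k=3: s = 39+8 = 47
n=5,k=4: s = 47+9 = 56
n=5,k=5: s = 56+10 = 66
n=6,k=2: s = 66+8 = 74
n=6,k=3: s = 74+9 = 83
n=6,k=4: s = 83+10 = 93
n=6,k=5: s = 93+11 = 104
n=6,k=6: s = 104+12 = 116

116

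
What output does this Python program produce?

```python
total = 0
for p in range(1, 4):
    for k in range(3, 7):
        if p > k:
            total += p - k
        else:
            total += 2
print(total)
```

p=1,k=3: not 1>3, total = 0+2 = 2
p=1,k=4: not 1>4, total = 2+2 = 4
p=1,k=5: not 1>5, total = 4+2 = 6
p=1,k=6: not 1>6, total = 6+2 = 8
p=2,k=3: not 2>3, total = 8+2 = 10
p=2,k=4: not 2>4, total = 10+2 = 12
p=2,k=5: not 2>5, total = 12+2 = 14
p=2,k=6: not 2>6, total = 14+2 = 16
p=3,k=3: not 3>3, total = 16+2 = 18
p=3,k=4: not 3>4, total = 18+2 = 20
p=3,k=5: not 3>5, total = 20+2 = 22
p=3,k=6: not 3>6, total = 22+2 = 24

24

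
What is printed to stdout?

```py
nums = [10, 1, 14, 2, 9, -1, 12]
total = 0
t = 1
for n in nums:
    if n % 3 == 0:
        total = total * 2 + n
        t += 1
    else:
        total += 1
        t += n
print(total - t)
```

19

n=10: not %3==0, total = 0+1 = 1; t=11
n=1: not %3==0, total = 1+1 = 2; t=12
n=14: not %3==0, total = 2+1 = 3; t=26
n=2: not %3==0, total = 3+1 = 4; t=28
n=9: %3==0, total = 4*2+9 = 17; t=29
n=-1: not %3==0, total = 17+1 = 18; t=28
n=12: %3==0, total = 18*2+12 = 48; t=29
total-t = 48-29 = 19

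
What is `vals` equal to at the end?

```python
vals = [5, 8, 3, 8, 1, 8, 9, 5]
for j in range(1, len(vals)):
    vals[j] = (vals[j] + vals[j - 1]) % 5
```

[5, 3, 1, 4, 0, 3, 2, 2]

j=1: vals[1] = (8+5)%5 = 3 → [5, 3, 3, 8, 1, 8, 9, 5]
j=2: vals[2] = (3+3)%5 = 1 → [5, 3, 1, 8, 1, 8, 9, 5]
j=3: vals[3] = (8+1)%5 = 4 → [5, 3, 1, 4, 1, 8, 9, 5]
j=4: vals[4] = (1+4)%5 = 0 → [5, 3, 1, 4, 0, 8, 9, 5]
j=5: vals[5] = (8+0)%5 = 3 → [5, 3, 1, 4, 0, 3, 9, 5]
j=6: vals[6] = (9+3)%5 = 2 → [5, 3, 1, 4, 0, 3, 2, 5]
j=7: vals[7] = (5+2)%5 = 2 → [5, 3, 1, 4, 0, 3, 2, 2]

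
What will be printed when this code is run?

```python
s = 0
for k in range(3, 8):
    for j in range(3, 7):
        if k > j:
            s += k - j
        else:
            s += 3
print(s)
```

k=3,j=3: not 3>3, s = 0+3 = 3
k=3,j=4: not 3>4, s = 3+3 = 6
k=3,j=5: not 3>5, s = 6+3 = 9
k=3,j=6: not 3>6, s = 9+3 = 12
k=4,j=3: 4>3, s = 12+1 = 13
k=4,j=4: not 4>4, s = 13+3 = 16
k=4,j=5: not 4>5, s = 16+3 = 19
k=4,j=6: not 4>6, s = 19+3 = 22
k=5,j=3: 5>3, s = 22+2 = 24
k=5,j=4: 5>4, s = 24+1 = 25
k=5,j=5: not 5>5, s = 25+3 = 28
k=5,j=6: not 5>6, s = 28+3 = 31
k=6,j=3: 6>3, s = 31+3 = 34
k=6,j=4: 6>4, s = 34+2 = 36
k=6,j=5: 6>5, s = 36+1 = 37
k=6,j=6: not 6>6, s = 37+3 = 40
k=7,j=3: 7>3, s = 40+4 = 44
k=7,j=4: 7>4, s = 44+3 = 47
k=7,j=5: 7>5, s = 47+2 = 49
k=7,j=6: 7>6, s = 49+1 = 50

50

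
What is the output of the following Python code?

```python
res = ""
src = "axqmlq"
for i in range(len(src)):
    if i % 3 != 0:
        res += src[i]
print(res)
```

xqlq

i=0: skip
i=1: add 'x' → 'x'
i=2: add 'q' → 'xq'
i=3: skip
i=4: add 'l' → 'xql'
i=5: add 'q' → 'xqlq'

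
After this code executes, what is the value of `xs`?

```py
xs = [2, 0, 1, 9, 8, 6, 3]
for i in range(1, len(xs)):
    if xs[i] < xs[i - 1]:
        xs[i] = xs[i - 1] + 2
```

i=1: 0<2, xs[1] = 2+2 = 4 → [2, 4, 1, 9, 8, 6, 3]
i=2: 1<4, xs[2] = 4+2 = 6 → [2, 4, 6, 9, 8, 6, 3]
i=3: 9>=6, unchanged → [2, 4, 6, 9, 8, 6, 3]
i=4: 8<9, xs[4] = 9+2 = 11 → [2, 4, 6, 9, 11, 6, 3]
i=5: 6<11, xs[5] = 11+2 = 13 → [2, 4, 6, 9, 11, 13, 3]
i=6: 3<13, xs[6] = 13+2 = 15 → [2, 4, 6, 9, 11, 13, 15]

[2, 4, 6, 9, 11, 13, 15]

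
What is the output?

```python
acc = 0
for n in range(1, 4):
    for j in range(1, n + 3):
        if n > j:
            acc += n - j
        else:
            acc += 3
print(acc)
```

31

n=1,j=1: not 1>1, acc = 0+3 = 3
n=1,j=2: not 1>2, acc = 3+3 = 6
n=1,j=3: not 1>3, acc = 6+3 = 9
n=2,j=1: 2>1, acc = 9+1 = 10
n=2,j=2: not 2>2, acc = 10+3 = 13
n=2,j=3: not 2>3, acc = 13+3 = 16
n=2,j=4: not 2>4, acc = 16+3 = 19
n=3,j=1: 3>1, acc = 19+2 = 21
n=3,j=2: 3>2, acc = 21+1 = 22
n=3,j=3: not 3>3, acc = 22+3 = 25
n=3,j=4: not 3>4, acc = 25+3 = 28
n=3,j=5: not 3>5, acc = 28+3 = 31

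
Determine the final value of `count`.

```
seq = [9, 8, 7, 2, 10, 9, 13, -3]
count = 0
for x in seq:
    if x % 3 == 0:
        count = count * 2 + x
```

51

x=9: %3==0, count = 0*2+9 = 9
x=8: not %3==0
x=7: not %3==0
x=2: not %3==0
x=10: not %3==0
x=9: %3==0, count = 9*2+9 = 27
x=13: not %3==0
x=-3: %3==0, count = 27*2+(-3) = 51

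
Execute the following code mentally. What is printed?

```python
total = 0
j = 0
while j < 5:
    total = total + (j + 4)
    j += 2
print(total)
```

j=0: total = 0+4 = 4
j=2: total = 4+6 = 10
j=4: total = 10+8 = 18

18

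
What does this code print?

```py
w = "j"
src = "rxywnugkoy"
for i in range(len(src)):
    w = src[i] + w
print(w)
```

yokgunwyxrj

i=0: prepend 'r' → 'rj'
i=1: prepend 'x' → 'xrj'
i=2: prepend 'y' → 'yxrj'
i=3: prepend 'w' → 'wyxrj'
i=4: prepend 'n' → 'nwyxrj'
i=5: prepend 'u' → 'unwyxrj'
i=6: prepend 'g' → 'gunwyxrj'
i=7: prepend 'k' → 'kgunwyxrj'
i=8: prepend 'o' → 'okgunwyxrj'
i=9: prepend 'y' → 'yokgunwyxrj'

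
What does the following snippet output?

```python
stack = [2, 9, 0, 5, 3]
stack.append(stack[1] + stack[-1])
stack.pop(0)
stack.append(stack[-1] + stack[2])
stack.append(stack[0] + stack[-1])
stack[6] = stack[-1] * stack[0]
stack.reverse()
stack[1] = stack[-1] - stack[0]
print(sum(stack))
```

append stack[1]+stack[-1] = 9+3 = 12 → [2, 9, 0, 5, 3, 12]
pop(0) removes 2 → [9, 0, 5, 3, 12]
append stack[-1]+stack[2] = 12+5 = 17 → [9, 0, 5, 3, 12, 17]
append stack[0]+stack[-1] = 9+17 = 26 → [9, 0, 5, 3, 12, 17, 26]
stack[6] = stack[-1]*stack[0] = 26*9 = 234 → [9, 0, 5, 3, 12, 17, 234]
reverse → [234, 17, 12, 3, 5, 0, 9]
stack[1] = stack[-1]-stack[0] = 9-234 = -225 → [234, -225, 12, 3, 5, 0, 9]
sum = 38

38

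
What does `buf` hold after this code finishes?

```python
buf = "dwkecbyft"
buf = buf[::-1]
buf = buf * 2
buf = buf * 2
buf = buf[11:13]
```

reverse → 'tfybcekwd'
repeat ×2 → 'tfybcekwdtfybcekwd'
repeat ×2 → 'tfybcekwdtfybcekwdtfybcekwdtfybcekwd'
slice [11:13] → 'yb'

'yb'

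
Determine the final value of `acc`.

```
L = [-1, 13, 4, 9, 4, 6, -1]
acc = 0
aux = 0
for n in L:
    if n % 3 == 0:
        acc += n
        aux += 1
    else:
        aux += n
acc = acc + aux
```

n=-1: not %3==0; aux=-1
n=13: not %3==0; aux=12
n=4: not %3==0; aux=16
n=9: %3==0, acc = 0+9 = 9; aux=17
n=4: not %3==0; aux=21
n=6: %3==0, acc = 9+6 = 15; aux=22
n=-1: not %3==0; aux=21
acc+aux = 15+21 = 36

36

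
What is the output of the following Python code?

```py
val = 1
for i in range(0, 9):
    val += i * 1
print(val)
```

i=0: val = 1+0*1 = 1
i=1: val = 1+1*1 = 2
i=2: val = 2+2*1 = 4
i=3: val = 4+3*1 = 7
i=4: val = 7+4*1 = 11
i=5: val = 11+5*1 = 16
i=6: val = 16+6*1 = 22
i=7: val = 22+7*1 = 29
i=8: val = 29+8*1 = 37

37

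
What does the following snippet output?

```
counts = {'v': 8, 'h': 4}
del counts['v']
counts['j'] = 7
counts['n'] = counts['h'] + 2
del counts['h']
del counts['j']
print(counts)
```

del 'v' → {'h': 4}
counts['j'] = 7 → {'h': 4, 'j': 7}
counts['n'] = counts['h']+2 = 6 → {'h': 4, 'j': 7, 'n': 6}
del 'h' → {'j': 7, 'n': 6}
del 'j' → {'n': 6}

{'n': 6}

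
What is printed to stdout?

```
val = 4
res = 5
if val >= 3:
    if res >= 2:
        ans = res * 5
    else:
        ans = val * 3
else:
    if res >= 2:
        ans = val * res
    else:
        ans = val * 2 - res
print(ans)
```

25

val=4, res=5
val >= 3 is True; res >= 2 is True
→ ans = res * 5 = 25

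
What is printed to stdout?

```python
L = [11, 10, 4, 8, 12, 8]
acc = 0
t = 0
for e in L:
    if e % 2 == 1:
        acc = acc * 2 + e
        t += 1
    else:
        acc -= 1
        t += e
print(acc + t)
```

49

e=11: odd, acc = 0*2+11 = 11; t=1
e=10: not odd, acc = 11-1 = 10; t=11
e=4: not odd, acc = 10-1 = 9; t=15
e=8: not odd, acc = 9-1 = 8; t=23
e=12: not odd, acc = 8-1 = 7; t=35
e=8: not odd, acc = 7-1 = 6; t=43
acc+t = 6+43 = 49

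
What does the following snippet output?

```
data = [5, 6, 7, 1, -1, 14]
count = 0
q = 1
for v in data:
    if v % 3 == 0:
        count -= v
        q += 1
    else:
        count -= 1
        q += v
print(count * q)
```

-308

v=5: not %3==0, count = 0-1 = -1; q=6
v=6: %3==0, count = (-1)-6 = -7; q=7
v=7: not %3==0, count = (-7)-1 = -8; q=14
v=1: not %3==0, count = (-8)-1 = -9; q=15
v=-1: not %3==0, count = (-9)-1 = -10; q=14
v=14: not %3==0, count = (-10)-1 = -11; q=28
count*q = (-11)*28 = -308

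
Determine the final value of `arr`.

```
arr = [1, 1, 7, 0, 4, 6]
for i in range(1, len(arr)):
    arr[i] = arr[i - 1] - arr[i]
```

[1, 0, -7, -7, -11, -17]

i=1: arr[1] = 1-1 = 0 → [1, 0, 7, 0, 4, 6]
i=2: arr[2] = 0-7 = -7 → [1, 0, -7, 0, 4, 6]
i=3: arr[3] = (-7)-0 = -7 → [1, 0, -7, -7, 4, 6]
i=4: arr[4] = (-7)-4 = -11 → [1, 0, -7, -7, -11, 6]
i=5: arr[5] = (-11)-6 = -17 → [1, 0, -7, -7, -11, -17]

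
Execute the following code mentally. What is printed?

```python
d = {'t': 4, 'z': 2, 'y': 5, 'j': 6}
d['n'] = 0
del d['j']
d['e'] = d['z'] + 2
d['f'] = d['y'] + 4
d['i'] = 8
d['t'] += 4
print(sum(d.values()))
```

36

d['n'] = 0 → {'t': 4, 'z': 2, 'y': 5, 'j': 6, 'n': 0}
del 'j' → {'t': 4, 'z': 2, 'y': 5, 'n': 0}
d['e'] = d['z']+2 = 4 → {'t': 4, 'z': 2, 'y': 5, 'n': 0, 'e': 4}
d['f'] = d['y']+4 = 9 → {'t': 4, 'z': 2, 'y': 5, 'n': 0, 'e': 4, 'f': 9}
d['i'] = 8 → {'t': 4, 'z': 2, 'y': 5, 'n': 0, 'e': 4, 'f': 9, 'i': 8}
d['t'] = 4+4 = 8 → {'t': 8, 'z': 2, 'y': 5, 'n': 0, 'e': 4, 'f': 9, 'i': 8}
sum of values = 36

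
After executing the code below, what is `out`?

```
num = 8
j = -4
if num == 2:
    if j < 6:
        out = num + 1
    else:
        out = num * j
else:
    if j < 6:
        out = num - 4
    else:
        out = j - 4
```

num=8, j=-4
num == 2 is False; j < 6 is True
→ out = num - 4 = 4

4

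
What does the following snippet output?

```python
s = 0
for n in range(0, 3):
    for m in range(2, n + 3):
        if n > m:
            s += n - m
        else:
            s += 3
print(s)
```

n=0,m=2: not 0>2, s = 0+3 = 3
n=1,m=2: not 1>2, s = 3+3 = 6
n=1,m=3: not 1>3, s = 6+3 = 9
n=2,m=2: not 2>2, s = 9+3 = 12
n=2,m=3: not 2>3, s = 12+3 = 15
n=2,m=4: not 2>4, s = 15+3 = 18

18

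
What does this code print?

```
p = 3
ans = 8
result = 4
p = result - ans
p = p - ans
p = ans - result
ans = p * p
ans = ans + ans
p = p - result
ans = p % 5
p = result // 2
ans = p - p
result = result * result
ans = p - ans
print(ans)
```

p = 4-8 = -4
p = (-4)-8 = -12
p = 8-4 = 4
ans = 4*4 = 16
ans = 16+16 = 32
p = 4-4 = 0
ans = 0%5 = 0
p = 4//2 = 2
ans = 2-2 = 0
result = 4*4 = 16
ans = 2-0 = 2

2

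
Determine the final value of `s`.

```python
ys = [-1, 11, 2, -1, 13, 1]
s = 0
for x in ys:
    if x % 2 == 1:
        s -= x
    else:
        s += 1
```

x=-1: odd, s = 0-(-1) = 1
x=11: odd, s = 1-11 = -10
x=2: not odd, s = (-10)+1 = -9
x=-1: odd, s = (-9)-(-1) = -8
x=13: odd, s = (-8)-13 = -21
x=1: odd, s = (-21)-1 = -22

-22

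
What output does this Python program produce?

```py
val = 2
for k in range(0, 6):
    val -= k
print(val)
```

k=0: val = 2-0 = 2
k=1: val = 2-1 = 1
k=2: val = 1-2 = -1
k=3: val = (-1)-3 = -4
k=4: val = (-4)-4 = -8
k=5: val = (-8)-5 = -13

-13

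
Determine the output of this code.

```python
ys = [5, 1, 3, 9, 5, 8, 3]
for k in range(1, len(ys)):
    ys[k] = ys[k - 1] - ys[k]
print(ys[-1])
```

k=1: ys[1] = 5-1 = 4 → [5, 4, 3, 9, 5, 8, 3]
k=2: ys[2] = 4-3 = 1 → [5, 4, 1, 9, 5, 8, 3]
k=3: ys[3] = 1-9 = -8 → [5, 4, 1, -8, 5, 8, 3]
k=4: ys[4] = (-8)-5 = -13 → [5, 4, 1, -8, -13, 8, 3]
k=5: ys[5] = (-13)-8 = -21 → [5, 4, 1, -8, -13, -21, 3]
k=6: ys[6] = (-21)-3 = -24 → [5, 4, 1, -8, -13, -21, -24]

-24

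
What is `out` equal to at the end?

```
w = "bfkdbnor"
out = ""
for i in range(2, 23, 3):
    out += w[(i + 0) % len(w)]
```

'knbdofb'

i=2: add w[2]='k' → 'k'
i=5: add w[5]='n' → 'kn'
i=8: add w[0]='b' → 'knb'
i=11: add w[3]='d' → 'knbd'
i=14: add w[6]='o' → 'knbdo'
i=17: add w[1]='f' → 'knbdof'
i=20: add w[4]='b' → 'knbdofb'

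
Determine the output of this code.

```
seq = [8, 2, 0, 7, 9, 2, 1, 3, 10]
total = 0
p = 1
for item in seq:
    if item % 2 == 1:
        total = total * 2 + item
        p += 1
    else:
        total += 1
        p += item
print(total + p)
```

item=8: not odd, total = 0+1 = 1; p=9
item=2: not odd, total = 1+1 = 2; p=11
item=0: not odd, total = 2+1 = 3; p=11
item=7: odd, total = 3*2+7 = 13; p=12
item=9: odd, total = 13*2+9 = 35; p=13
item=2: not odd, total = 35+1 = 36; p=15
item=1: odd, total = 36*2+1 = 73; p=16
item=3: odd, total = 73*2+3 = 149; p=17
item=10: not odd, total = 149+1 = 150; p=27
total+p = 150+27 = 177

177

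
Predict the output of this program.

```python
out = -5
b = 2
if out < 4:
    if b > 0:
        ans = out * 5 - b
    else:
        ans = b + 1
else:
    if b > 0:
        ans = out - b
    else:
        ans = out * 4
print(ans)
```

-27

out=-5, b=2
out < 4 is True; b > 0 is True
→ ans = out * 5 - b = -27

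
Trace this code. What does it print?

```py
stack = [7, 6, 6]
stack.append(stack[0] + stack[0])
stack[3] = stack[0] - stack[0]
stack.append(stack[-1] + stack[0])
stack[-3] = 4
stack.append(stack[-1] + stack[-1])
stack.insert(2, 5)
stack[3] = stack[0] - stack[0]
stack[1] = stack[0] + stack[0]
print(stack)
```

append stack[0]+stack[0] = 7+7 = 14 → [7, 6, 6, 14]
stack[3] = stack[0]-stack[0] = 7-7 = 0 → [7, 6, 6, 0]
append stack[-1]+stack[0] = 0+7 = 7 → [7, 6, 6, 0, 7]
stack[-3] = 4 → [7, 6, 4, 0, 7]
append stack[-1]+stack[-1] = 7+7 = 14 → [7, 6, 4, 0, 7, 14]
insert 5 at 2 → [7, 6, 5, 4, 0, 7, 14]
stack[3] = stack[0]-stack[0] = 7-7 = 0 → [7, 6, 5, 0, 0, 7, 14]
stack[1] = stack[0]+stack[0] = 7+7 = 14 → [7, 14, 5, 0, 0, 7, 14]

[7, 14, 5, 0, 0, 7, 14]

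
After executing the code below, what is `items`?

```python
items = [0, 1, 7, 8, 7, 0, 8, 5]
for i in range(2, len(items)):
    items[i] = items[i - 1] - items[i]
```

i=2: items[2] = 1-7 = -6 → [0, 1, -6, 8, 7, 0, 8, 5]
i=3: items[3] = (-6)-8 = -14 → [0, 1, -6, -14, 7, 0, 8, 5]
i=4: items[4] = (-14)-7 = -21 → [0, 1, -6, -14, -21, 0, 8, 5]
i=5: items[5] = (-21)-0 = -21 → [0, 1, -6, -14, -21, -21, 8, 5]
i=6: items[6] = (-21)-8 = -29 → [0, 1, -6, -14, -21, -21, -29, 5]
i=7: items[7] = (-29)-5 = -34 → [0, 1, -6, -14, -21, -21, -29, -34]

[0, 1, -6, -14, -21, -21, -29, -34]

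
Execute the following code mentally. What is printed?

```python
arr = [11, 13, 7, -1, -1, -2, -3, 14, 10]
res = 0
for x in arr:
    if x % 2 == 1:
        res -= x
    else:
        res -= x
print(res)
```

x=11: odd, res = 0-11 = -11
x=13: odd, res = (-11)-13 = -24
x=7: odd, res = (-24)-7 = -31
x=-1: odd, res = (-31)-(-1) = -30
x=-1: odd, res = (-30)-(-1) = -29
x=-2: not odd, res = (-29)-(-2) = -27
x=-3: odd, res = (-27)-(-3) = -24
x=14: not odd, res = (-24)-14 = -38
x=10: not odd, res = (-38)-10 = -48

-48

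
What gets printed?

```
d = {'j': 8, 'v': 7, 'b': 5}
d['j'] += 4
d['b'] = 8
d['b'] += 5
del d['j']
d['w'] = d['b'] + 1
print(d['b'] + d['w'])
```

d['j'] = 8+4 = 12 → {'j': 12, 'v': 7, 'b': 5}
d['b'] = 8 → {'j': 12, 'v': 7, 'b': 8}
d['b'] = 8+5 = 13 → {'j': 12, 'v': 7, 'b': 13}
del 'j' → {'v': 7, 'b': 13}
d['w'] = d['b']+1 = 14 → {'v': 7, 'b': 13, 'w': 14}
d['b']+d['w'] = 13+14 = 27

27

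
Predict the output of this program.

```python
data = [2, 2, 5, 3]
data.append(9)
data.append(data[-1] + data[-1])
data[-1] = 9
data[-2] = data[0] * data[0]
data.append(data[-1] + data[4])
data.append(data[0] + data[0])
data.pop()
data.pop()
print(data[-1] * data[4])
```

36

append 9 → [2, 2, 5, 3, 9]
append data[-1]+data[-1] = 9+9 = 18 → [2, 2, 5, 3, 9, 18]
data[-1] = 9 → [2, 2, 5, 3, 9, 9]
data[-2] = data[0]*data[0] = 2*2 = 4 → [2, 2, 5, 3, 4, 9]
append data[-1]+data[4] = 9+4 = 13 → [2, 2, 5, 3, 4, 9, 13]
append data[0]+data[0] = 2+2 = 4 → [2, 2, 5, 3, 4, 9, 13, 4]
pop() removes 4 → [2, 2, 5, 3, 4, 9, 13]
pop() removes 13 → [2, 2, 5, 3, 4, 9]
data[-1]*data[4] = 9*4 = 36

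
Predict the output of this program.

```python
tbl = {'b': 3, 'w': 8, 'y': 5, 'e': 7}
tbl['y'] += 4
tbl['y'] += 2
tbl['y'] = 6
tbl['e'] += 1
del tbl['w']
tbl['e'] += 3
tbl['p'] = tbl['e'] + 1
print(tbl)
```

tbl['y'] = 5+4 = 9 → {'b': 3, 'w': 8, 'y': 9, 'e': 7}
tbl['y'] = 9+2 = 11 → {'b': 3, 'w': 8, 'y': 11, 'e': 7}
tbl['y'] = 6 → {'b': 3, 'w': 8, 'y': 6, 'e': 7}
tbl['e'] = 7+1 = 8 → {'b': 3, 'w': 8, 'y': 6, 'e': 8}
del 'w' → {'b': 3, 'y': 6, 'e': 8}
tbl['e'] = 8+3 = 11 → {'b': 3, 'y': 6, 'e': 11}
tbl['p'] = tbl['e']+1 = 12 → {'b': 3, 'y': 6, 'e': 11, 'p': 12}

{'b': 3, 'y': 6, 'e': 11, 'p': 12}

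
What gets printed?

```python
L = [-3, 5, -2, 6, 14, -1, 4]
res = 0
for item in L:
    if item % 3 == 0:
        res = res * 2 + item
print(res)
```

item=-3: %3==0, res = 0*2+(-3) = -3
item=5: not %3==0
item=-2: not %3==0
item=6: %3==0, res = (-3)*2+6 = 0
item=14: not %3==0
item=-1: not %3==0
item=4: not %3==0

0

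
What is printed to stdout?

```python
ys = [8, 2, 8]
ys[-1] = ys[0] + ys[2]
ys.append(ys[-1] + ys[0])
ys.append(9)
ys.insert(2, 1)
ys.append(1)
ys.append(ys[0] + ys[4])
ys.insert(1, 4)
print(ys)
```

ys[-1] = ys[0]+ys[2] = 8+8 = 16 → [8, 2, 16]
append ys[-1]+ys[0] = 16+8 = 24 → [8, 2, 16, 24]
append 9 → [8, 2, 16, 24, 9]
insert 1 at 2 → [8, 2, 1, 16, 24, 9]
append 1 → [8, 2, 1, 16, 24, 9, 1]
append ys[0]+ys[4] = 8+24 = 32 → [8, 2, 1, 16, 24, 9, 1, 32]
insert 4 at 1 → [8, 4, 2, 1, 16, 24, 9, 1, 32]

[8, 4, 2, 1, 16, 24, 9, 1, 32]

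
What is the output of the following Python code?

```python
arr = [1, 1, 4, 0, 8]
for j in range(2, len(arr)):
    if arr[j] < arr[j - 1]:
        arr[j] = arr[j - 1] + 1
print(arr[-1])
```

8

j=2: 4>=1, unchanged → [1, 1, 4, 0, 8]
j=3: 0<4, arr[3] = 4+1 = 5 → [1, 1, 4, 5, 8]
j=4: 8>=5, unchanged → [1, 1, 4, 5, 8]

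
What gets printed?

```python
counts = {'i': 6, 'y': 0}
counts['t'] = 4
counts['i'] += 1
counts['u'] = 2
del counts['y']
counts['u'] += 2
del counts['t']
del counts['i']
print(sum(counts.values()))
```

4

counts['t'] = 4 → {'i': 6, 'y': 0, 't': 4}
counts['i'] = 6+1 = 7 → {'i': 7, 'y': 0, 't': 4}
counts['u'] = 2 → {'i': 7, 'y': 0, 't': 4, 'u': 2}
del 'y' → {'i': 7, 't': 4, 'u': 2}
counts['u'] = 2+2 = 4 → {'i': 7, 't': 4, 'u': 4}
del 't' → {'i': 7, 'u': 4}
del 'i' → {'u': 4}
sum of values = 4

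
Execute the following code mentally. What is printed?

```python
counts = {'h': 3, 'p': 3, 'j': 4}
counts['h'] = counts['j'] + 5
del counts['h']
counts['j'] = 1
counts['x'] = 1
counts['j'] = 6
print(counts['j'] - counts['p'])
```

counts['h'] = counts['j']+5 = 9 → {'h': 9, 'p': 3, 'j': 4}
del 'h' → {'p': 3, 'j': 4}
counts['j'] = 1 → {'p': 3, 'j': 1}
counts['x'] = 1 → {'p': 3, 'j': 1, 'x': 1}
counts['j'] = 6 → {'p': 3, 'j': 6, 'x': 1}
counts['j']-counts['p'] = 6-3 = 3

3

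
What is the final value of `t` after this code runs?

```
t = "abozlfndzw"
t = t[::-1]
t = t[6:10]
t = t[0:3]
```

reverse → 'wzdnflzoba'
slice [6:10] → 'zoba'
slice [0:3] → 'zob'

'zob'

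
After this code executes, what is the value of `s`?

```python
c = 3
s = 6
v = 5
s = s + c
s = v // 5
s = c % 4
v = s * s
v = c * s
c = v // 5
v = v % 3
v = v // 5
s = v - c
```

-1

s = 6+3 = 9
s = 5//5 = 1
s = 3%4 = 3
v = 3*3 = 9
v = 3*3 = 9
c = 9//5 = 1
v = 9%3 = 0
v = 0//5 = 0
s = 0-1 = -1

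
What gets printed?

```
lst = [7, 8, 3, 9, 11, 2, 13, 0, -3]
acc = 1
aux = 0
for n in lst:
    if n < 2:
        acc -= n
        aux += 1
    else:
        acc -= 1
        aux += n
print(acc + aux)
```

n=7: not <2, acc = 1-1 = 0; aux=7
n=8: not <2, acc = 0-1 = -1; aux=15
n=3: not <2, acc = (-1)-1 = -2; aux=18
n=9: not <2, acc = (-2)-1 = -3; aux=27
n=11: not <2, acc = (-3)-1 = -4; aux=38
n=2: not <2, acc = (-4)-1 = -5; aux=40
n=13: not <2, acc = (-5)-1 = -6; aux=53
n=0: <2, acc = (-6)-0 = -6; aux=54
n=-3: <2, acc = (-6)-(-3) = -3; aux=55
acc+aux = (-3)+55 = 52

52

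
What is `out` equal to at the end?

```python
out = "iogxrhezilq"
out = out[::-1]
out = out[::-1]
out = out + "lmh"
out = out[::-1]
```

'hmlqlizehrxgoi'

reverse → 'qlizehrxgoi'
reverse → 'iogxrhezilq'
+ 'lmh' → 'iogxrhezilqlmh'
reverse → 'hmlqlizehrxgoi'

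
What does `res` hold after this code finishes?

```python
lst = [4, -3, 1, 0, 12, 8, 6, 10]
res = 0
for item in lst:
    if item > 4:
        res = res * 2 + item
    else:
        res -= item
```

item=4: not >4, res = 0-4 = -4
item=-3: not >4, res = (-4)-(-3) = -1
item=1: not >4, res = (-1)-1 = -2
item=0: not >4, res = (-2)-0 = -2
item=12: >4, res = (-2)*2+12 = 8
item=8: >4, res = 8*2+8 = 24
item=6: >4, res = 24*2+6 = 54
item=10: >4, res = 54*2+10 = 118

118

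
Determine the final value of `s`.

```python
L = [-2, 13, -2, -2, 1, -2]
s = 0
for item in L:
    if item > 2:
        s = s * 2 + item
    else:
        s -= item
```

item=-2: not >2, s = 0-(-2) = 2
item=13: >2, s = 2*2+13 = 17
item=-2: not >2, s = 17-(-2) = 19
item=-2: not >2, s = 19-(-2) = 21
item=1: not >2, s = 21-1 = 20
item=-2: not >2, s = 20-(-2) = 22

22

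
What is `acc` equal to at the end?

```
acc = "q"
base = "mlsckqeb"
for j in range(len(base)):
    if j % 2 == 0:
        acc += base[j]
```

j=0: add 'm' → 'qm'
j=1: skip
j=2: add 's' → 'qms'
j=3: skip
j=4: add 'k' → 'qmsk'
j=5: skip
j=6: add 'e' → 'qmske'
j=7: skip

'qmske'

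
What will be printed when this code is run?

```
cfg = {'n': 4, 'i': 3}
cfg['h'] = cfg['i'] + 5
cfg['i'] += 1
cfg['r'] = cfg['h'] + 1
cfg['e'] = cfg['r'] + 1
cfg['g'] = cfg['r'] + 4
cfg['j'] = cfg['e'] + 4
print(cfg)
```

{'n': 4, 'i': 4, 'h': 8, 'r': 9, 'e': 10, 'g': 13, 'j': 14}

cfg['h'] = cfg['i']+5 = 8 → {'n': 4, 'i': 3, 'h': 8}
cfg['i'] = 3+1 = 4 → {'n': 4, 'i': 4, 'h': 8}
cfg['r'] = cfg['h']+1 = 9 → {'n': 4, 'i': 4, 'h': 8, 'r': 9}
cfg['e'] = cfg['r']+1 = 10 → {'n': 4, 'i': 4, 'h': 8, 'r': 9, 'e': 10}
cfg['g'] = cfg['r']+4 = 13 → {'n': 4, 'i': 4, 'h': 8, 'r': 9, 'e': 10, 'g': 13}
cfg['j'] = cfg['e']+4 = 14 → {'n': 4, 'i': 4, 'h': 8, 'r': 9, 'e': 10, 'g': 13, 'j': 14}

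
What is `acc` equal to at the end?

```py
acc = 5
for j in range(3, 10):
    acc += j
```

47

j=3: acc = 5+3 = 8
j=4: acc = 8+4 = 12
j=5: acc = 12+5 = 17
j=6: acc = 17+6 = 23
j=7: acc = 23+7 = 30
j=8: acc = 30+8 = 38
j=9: acc = 38+9 = 47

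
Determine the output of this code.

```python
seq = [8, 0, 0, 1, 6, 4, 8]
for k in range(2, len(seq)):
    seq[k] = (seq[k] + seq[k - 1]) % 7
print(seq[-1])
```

5

k=2: seq[2] = (0+0)%7 = 0 → [8, 0, 0, 1, 6, 4, 8]
k=3: seq[3] = (1+0)%7 = 1 → [8, 0, 0, 1, 6, 4, 8]
k=4: seq[4] = (6+1)%7 = 0 → [8, 0, 0, 1, 0, 4, 8]
k=5: seq[5] = (4+0)%7 = 4 → [8, 0, 0, 1, 0, 4, 8]
k=6: seq[6] = (8+4)%7 = 5 → [8, 0, 0, 1, 0, 4, 5]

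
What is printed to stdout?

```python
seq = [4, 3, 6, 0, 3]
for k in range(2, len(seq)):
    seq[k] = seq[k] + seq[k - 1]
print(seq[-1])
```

12

k=2: seq[2] = 6+3 = 9 → [4, 3, 9, 0, 3]
k=3: seq[3] = 0+9 = 9 → [4, 3, 9, 9, 3]
k=4: seq[4] = 3+9 = 12 → [4, 3, 9, 9, 12]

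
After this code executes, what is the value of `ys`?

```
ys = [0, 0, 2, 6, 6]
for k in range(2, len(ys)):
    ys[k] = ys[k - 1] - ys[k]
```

[0, 0, -2, -8, -14]

k=2: ys[2] = 0-2 = -2 → [0, 0, -2, 6, 6]
k=3: ys[3] = (-2)-6 = -8 → [0, 0, -2, -8, 6]
k=4: ys[4] = (-8)-6 = -14 → [0, 0, -2, -8, -14]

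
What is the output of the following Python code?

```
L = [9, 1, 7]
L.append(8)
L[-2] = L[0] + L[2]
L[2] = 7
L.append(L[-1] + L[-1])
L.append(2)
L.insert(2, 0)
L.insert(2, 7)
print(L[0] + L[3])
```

append 8 → [9, 1, 7, 8]
L[-2] = L[0]+L[2] = 9+7 = 16 → [9, 1, 16, 8]
L[2] = 7 → [9, 1, 7, 8]
append L[-1]+L[-1] = 8+8 = 16 → [9, 1, 7, 8, 16]
append 2 → [9, 1, 7, 8, 16, 2]
insert 0 at 2 → [9, 1, 0, 7, 8, 16, 2]
insert 7 at 2 → [9, 1, 7, 0, 7, 8, 16, 2]
L[0]+L[3] = 9+0 = 9

9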